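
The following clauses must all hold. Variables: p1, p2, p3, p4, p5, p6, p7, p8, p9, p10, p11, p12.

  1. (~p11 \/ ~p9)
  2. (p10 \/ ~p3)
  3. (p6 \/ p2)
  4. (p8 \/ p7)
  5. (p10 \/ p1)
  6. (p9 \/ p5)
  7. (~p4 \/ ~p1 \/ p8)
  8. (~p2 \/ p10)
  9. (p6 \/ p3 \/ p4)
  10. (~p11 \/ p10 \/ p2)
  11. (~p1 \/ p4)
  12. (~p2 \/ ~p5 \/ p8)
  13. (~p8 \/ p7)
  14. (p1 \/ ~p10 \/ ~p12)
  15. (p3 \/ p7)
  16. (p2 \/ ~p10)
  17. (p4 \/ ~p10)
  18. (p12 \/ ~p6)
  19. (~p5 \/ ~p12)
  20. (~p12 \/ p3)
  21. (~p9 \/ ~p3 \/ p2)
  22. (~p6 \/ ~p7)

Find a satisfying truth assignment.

p1 = T, p2 = T, p3 = T, p4 = T, p5 = F, p6 = F, p7 = T, p8 = T, p9 = T, p10 = T, p11 = F, p12 = T

Check each clause:
  1. (~p9 \/ ~p11) — ~p11 is true.
  2. (p10 \/ ~p3) — p10 is true.
  3. (p6 \/ p2) — p2 is true.
  4. (p8 \/ p7) — p8 is true.
  5. (p10 \/ p1) — p1 is true.
  6. (p9 \/ p5) — p9 is true.
  7. (~p4 \/ p8 \/ ~p1) — p8 is true.
  8. (~p2 \/ p10) — p10 is true.
  9. (p3 \/ p4 \/ p6) — p3 is true.
  10. (~p11 \/ p2 \/ p10) — p2 is true.
  11. (p4 \/ ~p1) — p4 is true.
  12. (~p2 \/ ~p5 \/ p8) — p8 is true.
  13. (~p8 \/ p7) — p7 is true.
  14. (p1 \/ ~p12 \/ ~p10) — p1 is true.
  15. (p3 \/ p7) — p3 is true.
  16. (~p10 \/ p2) — p2 is true.
  17. (p4 \/ ~p10) — p4 is true.
  18. (~p6 \/ p12) — ~p6 is true.
  19. (~p5 \/ ~p12) — ~p5 is true.
  20. (~p12 \/ p3) — p3 is true.
  21. (p2 \/ ~p3 \/ ~p9) — p2 is true.
  22. (~p7 \/ ~p6) — ~p6 is true.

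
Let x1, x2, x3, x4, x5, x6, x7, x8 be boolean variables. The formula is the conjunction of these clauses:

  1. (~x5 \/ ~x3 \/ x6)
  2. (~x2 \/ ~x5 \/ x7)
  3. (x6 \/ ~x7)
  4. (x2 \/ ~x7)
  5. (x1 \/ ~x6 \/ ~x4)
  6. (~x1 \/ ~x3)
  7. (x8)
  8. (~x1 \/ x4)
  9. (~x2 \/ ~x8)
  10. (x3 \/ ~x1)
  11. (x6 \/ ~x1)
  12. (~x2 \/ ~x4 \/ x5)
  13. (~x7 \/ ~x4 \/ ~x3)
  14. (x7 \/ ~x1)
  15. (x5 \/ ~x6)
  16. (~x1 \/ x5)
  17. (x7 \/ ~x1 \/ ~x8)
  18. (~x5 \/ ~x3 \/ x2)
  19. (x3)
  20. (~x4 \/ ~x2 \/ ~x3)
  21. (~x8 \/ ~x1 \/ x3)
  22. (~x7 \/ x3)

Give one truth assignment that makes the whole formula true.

The clause (x8) is unit: x8 must be True.
The clause (~x2) is unit: x2 must be False.
(~x7) is a unit clause, so x7 = False.
Unit propagation: (~x1) forces x1 = False.
Unit propagation: (x3) forces x3 = True.
Unit propagation: (~x5) forces x5 = False.
The clause (~x6) is unit: x6 must be False.
x4 is now unconstrained; take x4 = False.
Every clause has at least one true literal under this assignment.
Check each clause:
  1. (x6 \/ ~x3 \/ ~x5) — ~x5 is true.
  2. (~x2 \/ x7 \/ ~x5) — ~x5 is true.
  3. (x6 \/ ~x7) — ~x7 is true.
  4. (~x7 \/ x2) — ~x7 is true.
  5. (x1 \/ ~x4 \/ ~x6) — ~x6 is true.
  6. (~x3 \/ ~x1) — ~x1 is true.
  7. (x8) — x8 is true.
  8. (x4 \/ ~x1) — ~x1 is true.
  9. (~x2 \/ ~x8) — ~x2 is true.
  10. (~x1 \/ x3) — x3 is true.
  11. (x6 \/ ~x1) — ~x1 is true.
  12. (x5 \/ ~x4 \/ ~x2) — ~x4 is true.
  13. (~x3 \/ ~x4 \/ ~x7) — ~x7 is true.
  14. (~x1 \/ x7) — ~x1 is true.
  15. (~x6 \/ x5) — ~x6 is true.
  16. (x5 \/ ~x1) — ~x1 is true.
  17. (~x8 \/ x7 \/ ~x1) — ~x1 is true.
  18. (x2 \/ ~x3 \/ ~x5) — ~x5 is true.
  19. (x3) — x3 is true.
  20. (~x2 \/ ~x3 \/ ~x4) — ~x4 is true.
  21. (x3 \/ ~x8 \/ ~x1) — x3 is true.
  22. (x3 \/ ~x7) — ~x7 is true.

x1 = False, x2 = False, x3 = True, x4 = False, x5 = False, x6 = False, x7 = False, x8 = True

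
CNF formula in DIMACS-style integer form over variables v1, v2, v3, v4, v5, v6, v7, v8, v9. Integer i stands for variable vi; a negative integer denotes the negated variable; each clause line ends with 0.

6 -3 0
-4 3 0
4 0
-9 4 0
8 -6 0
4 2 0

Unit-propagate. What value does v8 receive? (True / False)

True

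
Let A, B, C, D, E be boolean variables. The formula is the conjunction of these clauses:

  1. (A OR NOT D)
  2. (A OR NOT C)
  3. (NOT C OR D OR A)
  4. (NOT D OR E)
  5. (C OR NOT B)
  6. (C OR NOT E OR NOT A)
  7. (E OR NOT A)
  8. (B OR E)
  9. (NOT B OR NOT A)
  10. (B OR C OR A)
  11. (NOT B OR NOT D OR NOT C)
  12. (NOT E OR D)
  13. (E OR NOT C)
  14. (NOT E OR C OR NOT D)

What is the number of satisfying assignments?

The models are:
  A=T B=F C=T D=T E=T
That's 1 in total.

1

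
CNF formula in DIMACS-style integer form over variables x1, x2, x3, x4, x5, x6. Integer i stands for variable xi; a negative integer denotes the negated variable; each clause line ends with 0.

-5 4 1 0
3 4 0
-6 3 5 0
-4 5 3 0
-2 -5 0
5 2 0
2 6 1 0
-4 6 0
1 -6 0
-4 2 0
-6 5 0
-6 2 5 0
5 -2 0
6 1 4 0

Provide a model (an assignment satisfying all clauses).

x1 occurs only positively in the remaining clauses — set x1 = True.
x3 occurs only positively in the remaining clauses — set x3 = True.
Set x2 = False and propagate.
  then x5 is forced to True.
  then x4 is forced to False.
x6 is now unconstrained; take x6 = True.

x1=1  x2=0  x3=1  x4=0  x5=1  x6=1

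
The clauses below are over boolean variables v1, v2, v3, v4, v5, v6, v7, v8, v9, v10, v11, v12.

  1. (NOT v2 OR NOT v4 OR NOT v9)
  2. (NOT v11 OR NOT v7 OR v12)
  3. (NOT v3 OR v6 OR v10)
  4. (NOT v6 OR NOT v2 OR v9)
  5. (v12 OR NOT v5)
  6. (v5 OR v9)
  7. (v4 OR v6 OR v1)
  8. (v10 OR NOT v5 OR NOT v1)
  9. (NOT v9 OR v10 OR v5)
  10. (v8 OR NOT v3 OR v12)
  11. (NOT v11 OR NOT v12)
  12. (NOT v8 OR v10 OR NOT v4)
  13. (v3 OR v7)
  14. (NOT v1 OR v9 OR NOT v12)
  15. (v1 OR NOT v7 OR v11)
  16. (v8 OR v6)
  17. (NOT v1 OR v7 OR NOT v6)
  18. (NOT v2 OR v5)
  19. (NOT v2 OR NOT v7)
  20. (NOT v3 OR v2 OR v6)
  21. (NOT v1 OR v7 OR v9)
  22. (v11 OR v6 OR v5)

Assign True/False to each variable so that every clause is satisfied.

v1 = True, v2 = True, v3 = True, v4 = False, v5 = True, v6 = False, v7 = False, v8 = True, v9 = True, v10 = True, v11 = False, v12 = True

v10 occurs only positively in the remaining clauses — set v10 = True.
Set v1 = True and propagate.
Set v2 = True and propagate.
  then v5 is forced to True.
  then v12 is forced to True.
  then v11 is forced to False.
  then v9 is forced to True.
  then v4 is forced to False.
  then v7 is forced to False.
  then v3 is forced to True.
  then v6 is forced to False.
  then v8 is forced to True.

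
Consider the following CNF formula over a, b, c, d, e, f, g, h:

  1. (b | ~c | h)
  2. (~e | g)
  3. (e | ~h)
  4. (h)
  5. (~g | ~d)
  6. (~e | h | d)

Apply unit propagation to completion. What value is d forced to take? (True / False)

(h) stands alone — h = True.
(~h | e): since h = True, the clause reduces to (e). e = True.
From (~e | g) and e = True: g = True.
In (~g | ~d), ~g is now false; ~d must hold, so d = False.

False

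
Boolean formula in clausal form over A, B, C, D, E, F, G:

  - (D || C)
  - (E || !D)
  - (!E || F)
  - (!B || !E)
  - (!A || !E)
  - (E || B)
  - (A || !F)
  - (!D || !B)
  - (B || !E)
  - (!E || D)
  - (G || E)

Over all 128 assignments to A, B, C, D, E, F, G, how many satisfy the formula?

3

The models are:
  A=F B=T C=T D=F E=F F=F G=T
  A=T B=T C=T D=F E=F F=F G=T
  A=T B=T C=T D=F E=F F=T G=T
That's 3 in total.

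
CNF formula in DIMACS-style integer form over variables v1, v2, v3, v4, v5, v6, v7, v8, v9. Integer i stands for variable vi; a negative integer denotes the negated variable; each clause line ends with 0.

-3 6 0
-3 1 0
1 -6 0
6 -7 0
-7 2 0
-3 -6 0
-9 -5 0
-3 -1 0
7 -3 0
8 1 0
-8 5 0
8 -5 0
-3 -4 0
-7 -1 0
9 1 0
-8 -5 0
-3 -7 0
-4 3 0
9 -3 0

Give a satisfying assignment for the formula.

v1=True, v2=False, v3=False, v4=False, v5=False, v6=True, v7=False, v8=False, v9=True

Check each clause:
  1. (¬v3 ∨ v6) — ¬v3 is true.
  2. (¬v3 ∨ v1) — v1 is true.
  3. (v1 ∨ ¬v6) — v1 is true.
  4. (v6 ∨ ¬v7) — ¬v7 is true.
  5. (v2 ∨ ¬v7) — ¬v7 is true.
  6. (¬v6 ∨ ¬v3) — ¬v3 is true.
  7. (¬v9 ∨ ¬v5) — ¬v5 is true.
  8. (¬v1 ∨ ¬v3) — ¬v3 is true.
  9. (v7 ∨ ¬v3) — ¬v3 is true.
  10. (v1 ∨ v8) — v1 is true.
  11. (v5 ∨ ¬v8) — ¬v8 is true.
  12. (v8 ∨ ¬v5) — ¬v5 is true.
  13. (¬v4 ∨ ¬v3) — ¬v4 is true.
  14. (¬v1 ∨ ¬v7) — ¬v7 is true.
  15. (v9 ∨ v1) — v9 is true.
  16. (¬v8 ∨ ¬v5) — ¬v8 is true.
  17. (¬v7 ∨ ¬v3) — ¬v7 is true.
  18. (v3 ∨ ¬v4) — ¬v4 is true.
  19. (v9 ∨ ¬v3) — v9 is true.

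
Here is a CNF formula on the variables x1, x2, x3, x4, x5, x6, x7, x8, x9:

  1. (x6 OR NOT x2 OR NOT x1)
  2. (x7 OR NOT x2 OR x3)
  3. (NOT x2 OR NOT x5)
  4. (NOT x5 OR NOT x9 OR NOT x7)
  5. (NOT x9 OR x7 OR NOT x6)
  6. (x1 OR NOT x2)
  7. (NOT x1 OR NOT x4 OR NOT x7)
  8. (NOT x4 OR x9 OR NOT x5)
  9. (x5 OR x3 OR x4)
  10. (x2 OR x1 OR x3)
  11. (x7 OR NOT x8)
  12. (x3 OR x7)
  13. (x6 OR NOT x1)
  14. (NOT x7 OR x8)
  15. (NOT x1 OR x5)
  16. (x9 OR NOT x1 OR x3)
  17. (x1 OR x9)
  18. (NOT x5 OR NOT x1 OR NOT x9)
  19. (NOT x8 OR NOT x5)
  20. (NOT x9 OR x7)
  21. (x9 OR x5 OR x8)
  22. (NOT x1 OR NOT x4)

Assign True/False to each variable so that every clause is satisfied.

x1=F, x2=F, x3=T, x4=T, x5=F, x6=T, x7=T, x8=T, x9=T

Check each clause:
  1. (NOT x2 OR x6 OR NOT x1) — NOT x2 is true.
  2. (NOT x2 OR x3 OR x7) — x3 is true.
  3. (NOT x2 OR NOT x5) — NOT x5 is true.
  4. (NOT x7 OR NOT x5 OR NOT x9) — NOT x5 is true.
  5. (NOT x9 OR x7 OR NOT x6) — x7 is true.
  6. (NOT x2 OR x1) — NOT x2 is true.
  7. (NOT x7 OR NOT x1 OR NOT x4) — NOT x1 is true.
  8. (NOT x5 OR x9 OR NOT x4) — x9 is true.
  9. (x4 OR x5 OR x3) — x3 is true.
  10. (x1 OR x3 OR x2) — x3 is true.
  11. (NOT x8 OR x7) — x7 is true.
  12. (x3 OR x7) — x3 is true.
  13. (x6 OR NOT x1) — NOT x1 is true.
  14. (NOT x7 OR x8) — x8 is true.
  15. (NOT x1 OR x5) — NOT x1 is true.
  16. (x3 OR x9 OR NOT x1) — x9 is true.
  17. (x1 OR x9) — x9 is true.
  18. (NOT x5 OR NOT x1 OR NOT x9) — NOT x5 is true.
  19. (NOT x5 OR NOT x8) — NOT x5 is true.
  20. (x7 OR NOT x9) — x7 is true.
  21. (x9 OR x5 OR x8) — x8 is true.
  22. (NOT x4 OR NOT x1) — NOT x1 is true.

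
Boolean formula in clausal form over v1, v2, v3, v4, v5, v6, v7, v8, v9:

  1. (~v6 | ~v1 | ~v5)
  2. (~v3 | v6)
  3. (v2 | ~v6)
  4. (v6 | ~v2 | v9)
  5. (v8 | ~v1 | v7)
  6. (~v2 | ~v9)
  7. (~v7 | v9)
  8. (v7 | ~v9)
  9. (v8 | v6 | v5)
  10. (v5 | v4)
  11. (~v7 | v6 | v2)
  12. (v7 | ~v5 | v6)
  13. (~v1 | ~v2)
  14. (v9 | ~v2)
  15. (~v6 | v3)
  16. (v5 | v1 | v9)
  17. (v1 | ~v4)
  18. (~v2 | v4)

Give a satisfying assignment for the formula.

v1=True, v2=False, v3=False, v4=True, v5=False, v6=False, v7=False, v8=True, v9=False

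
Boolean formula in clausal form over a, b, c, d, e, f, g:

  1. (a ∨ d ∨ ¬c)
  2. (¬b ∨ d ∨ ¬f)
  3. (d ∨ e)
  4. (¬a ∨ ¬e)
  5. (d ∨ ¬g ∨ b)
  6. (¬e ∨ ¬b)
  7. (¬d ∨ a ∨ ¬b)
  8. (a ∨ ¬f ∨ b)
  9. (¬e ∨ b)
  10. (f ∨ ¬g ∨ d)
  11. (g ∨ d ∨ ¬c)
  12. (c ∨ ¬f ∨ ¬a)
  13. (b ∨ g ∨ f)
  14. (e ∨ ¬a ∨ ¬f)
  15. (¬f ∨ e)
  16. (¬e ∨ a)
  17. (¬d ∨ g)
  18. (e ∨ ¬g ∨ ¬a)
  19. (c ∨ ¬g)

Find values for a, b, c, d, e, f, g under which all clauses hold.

a=F, b=F, c=T, d=T, e=F, f=F, g=T

Branch on a: take a = False.
  then e is forced to False.
  then d is forced to True.
  then b is forced to False.
  then f is forced to False.
  then g is forced to True.
  then c is forced to True.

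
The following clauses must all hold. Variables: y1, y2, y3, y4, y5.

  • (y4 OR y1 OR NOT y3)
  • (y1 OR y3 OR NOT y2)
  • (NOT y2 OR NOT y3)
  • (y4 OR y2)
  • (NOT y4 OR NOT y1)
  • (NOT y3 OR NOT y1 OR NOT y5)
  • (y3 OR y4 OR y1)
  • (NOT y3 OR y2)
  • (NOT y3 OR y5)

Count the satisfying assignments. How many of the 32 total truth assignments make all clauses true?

4

Satisfying assignments:
  y1=F y2=F y3=F y4=T y5=F
  y1=F y2=F y3=F y4=T y5=T
  y1=T y2=T y3=F y4=F y5=F
  y1=T y2=T y3=F y4=F y5=T
That's 4 in total.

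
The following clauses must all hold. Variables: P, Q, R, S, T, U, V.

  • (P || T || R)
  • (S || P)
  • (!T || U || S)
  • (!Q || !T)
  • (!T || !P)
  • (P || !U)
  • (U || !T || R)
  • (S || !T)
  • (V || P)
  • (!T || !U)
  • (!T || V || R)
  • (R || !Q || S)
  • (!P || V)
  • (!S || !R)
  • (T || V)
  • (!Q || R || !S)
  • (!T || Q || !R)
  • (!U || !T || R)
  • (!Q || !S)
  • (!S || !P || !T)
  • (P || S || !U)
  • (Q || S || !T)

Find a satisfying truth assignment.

P = True  Q = False  R = True  S = False  T = False  U = True  V = True

Check each clause:
  1. (R || T || P) — P is true.
  2. (P || S) — P is true.
  3. (S || U || !T) — !T is true.
  4. (!T || !Q) — !T is true.
  5. (!P || !T) — !T is true.
  6. (!U || P) — P is true.
  7. (U || !T || R) — R is true.
  8. (S || !T) — !T is true.
  9. (P || V) — P is true.
  10. (!T || !U) — !T is true.
  11. (V || !T || R) — R is true.
  12. (S || R || !Q) — R is true.
  13. (!P || V) — V is true.
  14. (!S || !R) — !S is true.
  15. (T || V) — V is true.
  16. (!S || !Q || R) — R is true.
  17. (Q || !R || !T) — !T is true.
  18. (R || !T || !U) — R is true.
  19. (!Q || !S) — !S is true.
  20. (!P || !T || !S) — !T is true.
  21. (!U || P || S) — P is true.
  22. (S || !T || Q) — !T is true.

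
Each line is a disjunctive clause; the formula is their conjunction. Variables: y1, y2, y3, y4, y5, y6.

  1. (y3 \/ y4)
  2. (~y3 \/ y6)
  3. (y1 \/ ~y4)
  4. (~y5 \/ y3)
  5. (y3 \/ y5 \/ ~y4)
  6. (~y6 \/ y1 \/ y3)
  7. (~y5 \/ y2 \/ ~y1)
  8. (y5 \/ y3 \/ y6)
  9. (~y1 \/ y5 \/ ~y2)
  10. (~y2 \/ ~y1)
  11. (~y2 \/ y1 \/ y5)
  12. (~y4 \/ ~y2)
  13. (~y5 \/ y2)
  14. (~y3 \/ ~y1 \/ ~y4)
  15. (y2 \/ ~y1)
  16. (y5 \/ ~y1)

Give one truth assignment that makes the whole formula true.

y1=0, y2=0, y3=1, y4=0, y5=0, y6=1

Try y1 = False.
  then y4 is forced to False.
  then y3 is forced to True.
  then y6 is forced to True.
The remaining clauses are satisfied by y2 = False, y5 = False.
Every clause has at least one true literal under this assignment.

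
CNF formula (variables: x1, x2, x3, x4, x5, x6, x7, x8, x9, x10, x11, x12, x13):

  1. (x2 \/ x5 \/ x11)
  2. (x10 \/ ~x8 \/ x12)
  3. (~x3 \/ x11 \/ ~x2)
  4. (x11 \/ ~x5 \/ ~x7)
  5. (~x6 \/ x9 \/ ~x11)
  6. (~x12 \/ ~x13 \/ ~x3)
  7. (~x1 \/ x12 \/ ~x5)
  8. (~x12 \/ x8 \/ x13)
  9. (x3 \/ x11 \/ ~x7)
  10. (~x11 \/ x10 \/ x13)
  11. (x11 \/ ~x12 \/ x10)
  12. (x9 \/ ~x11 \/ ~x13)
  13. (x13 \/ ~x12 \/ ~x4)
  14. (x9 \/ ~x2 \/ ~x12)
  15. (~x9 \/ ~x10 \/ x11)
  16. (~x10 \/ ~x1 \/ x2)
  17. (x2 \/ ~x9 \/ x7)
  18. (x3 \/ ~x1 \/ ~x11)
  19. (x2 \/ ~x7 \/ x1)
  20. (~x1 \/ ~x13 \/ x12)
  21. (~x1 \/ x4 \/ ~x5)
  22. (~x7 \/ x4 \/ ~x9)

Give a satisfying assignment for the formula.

x1=F, x2=T, x3=F, x4=T, x5=F, x6=F, x7=F, x8=T, x9=T, x10=F, x11=T, x12=T, x13=T

Check each clause:
  1. (x5 \/ x2 \/ x11) — x2 is true.
  2. (~x8 \/ x12 \/ x10) — x12 is true.
  3. (x11 \/ ~x2 \/ ~x3) — x11 is true.
  4. (~x7 \/ ~x5 \/ x11) — ~x7 is true.
  5. (~x6 \/ ~x11 \/ x9) — x9 is true.
  6. (~x12 \/ ~x3 \/ ~x13) — ~x3 is true.
  7. (~x5 \/ x12 \/ ~x1) — ~x5 is true.
  8. (~x12 \/ x13 \/ x8) — x8 is true.
  9. (~x7 \/ x3 \/ x11) — ~x7 is true.
  10. (x13 \/ x10 \/ ~x11) — x13 is true.
  11. (x10 \/ x11 \/ ~x12) — x11 is true.
  12. (~x13 \/ x9 \/ ~x11) — x9 is true.
  13. (~x12 \/ ~x4 \/ x13) — x13 is true.
  14. (~x2 \/ x9 \/ ~x12) — x9 is true.
  15. (x11 \/ ~x10 \/ ~x9) — x11 is true.
  16. (~x10 \/ ~x1 \/ x2) — x2 is true.
  17. (x7 \/ x2 \/ ~x9) — x2 is true.
  18. (x3 \/ ~x1 \/ ~x11) — ~x1 is true.
  19. (x2 \/ x1 \/ ~x7) — ~x7 is true.
  20. (x12 \/ ~x13 \/ ~x1) — x12 is true.
  21. (~x1 \/ x4 \/ ~x5) — ~x5 is true.
  22. (~x7 \/ x4 \/ ~x9) — ~x7 is true.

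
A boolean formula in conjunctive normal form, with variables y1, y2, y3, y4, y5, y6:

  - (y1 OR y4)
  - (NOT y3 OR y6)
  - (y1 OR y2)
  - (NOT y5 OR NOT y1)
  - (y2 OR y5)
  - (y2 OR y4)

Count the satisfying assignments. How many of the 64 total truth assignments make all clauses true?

12

Split on y1, then y2.
  y1=T, y2=T: y4 free; 3 ways for (y3,y5,y6) × 2^1 = 6.
  y1=T, y2=F: a clause becomes empty — 0.
  y1=F, y2=T: y5 free; 3 ways for (y3,y4,y6) × 2^1 = 6.
  y1=F, y2=F: a clause becomes empty — 0.
Total: 6 + 0 + 6 + 0 = 12.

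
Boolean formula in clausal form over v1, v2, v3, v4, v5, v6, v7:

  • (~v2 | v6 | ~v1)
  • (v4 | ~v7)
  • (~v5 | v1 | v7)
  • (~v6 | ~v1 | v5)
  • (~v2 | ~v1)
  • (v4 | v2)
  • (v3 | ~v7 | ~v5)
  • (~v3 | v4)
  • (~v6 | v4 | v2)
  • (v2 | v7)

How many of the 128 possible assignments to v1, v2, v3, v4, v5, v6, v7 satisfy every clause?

22

Split on v2, then v1.
  v2=T, v1=T: a clause becomes empty — 0.
  v2=T, v1=F: v6 free; 6 ways for (v3,v4,v5,v7) × 2^1 = 12.
  v2=F, v1=T: remaining (v3,v4,v5,v6,v7) ∈ {(F,T,F,F,T); (T,T,F,F,T); (T,T,T,F,T); (T,T,T,T,T)} — 4.
  v2=F, v1=F: v6 free; 3 ways for (v3,v4,v5,v7) × 2^1 = 6.
Total: 0 + 12 + 4 + 6 = 22.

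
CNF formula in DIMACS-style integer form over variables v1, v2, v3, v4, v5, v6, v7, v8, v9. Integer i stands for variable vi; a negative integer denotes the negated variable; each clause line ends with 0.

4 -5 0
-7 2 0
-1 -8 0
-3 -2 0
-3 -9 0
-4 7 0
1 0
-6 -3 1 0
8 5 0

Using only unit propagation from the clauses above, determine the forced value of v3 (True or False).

Unit clause (v1) sets v1 = True.
(¬v1 ∨ ¬v8): since v1 = True, the clause reduces to (¬v8). v8 = False.
From (v5 ∨ v8) and v8 = False: v5 = True.
In (v4 ∨ ¬v5), ¬v5 is now false; v4 must hold, so v4 = True.
In (¬v4 ∨ v7), ¬v4 is now false; v7 must hold, so v7 = True.
In (v2 ∨ ¬v7), ¬v7 is now false; v2 must hold, so v2 = True.
In (¬v3 ∨ ¬v2), ¬v2 is now false; ¬v3 must hold, so v3 = False.

False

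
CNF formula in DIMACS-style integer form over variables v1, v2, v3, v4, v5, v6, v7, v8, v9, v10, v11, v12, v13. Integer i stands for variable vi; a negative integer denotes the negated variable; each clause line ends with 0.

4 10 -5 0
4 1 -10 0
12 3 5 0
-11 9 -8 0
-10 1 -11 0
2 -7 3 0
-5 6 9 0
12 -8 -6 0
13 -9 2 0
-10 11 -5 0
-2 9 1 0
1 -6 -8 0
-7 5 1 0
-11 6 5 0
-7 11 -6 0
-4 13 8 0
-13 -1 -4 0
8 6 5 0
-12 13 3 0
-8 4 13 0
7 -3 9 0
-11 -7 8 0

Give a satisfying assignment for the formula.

v1=True, v2=False, v3=True, v4=False, v5=False, v6=True, v7=True, v8=True, v9=True, v10=True, v11=True, v12=True, v13=True

Check each clause:
  1. (v4 | ~v5 | v10) — v10 is true.
  2. (~v10 | v4 | v1) — v1 is true.
  3. (v3 | v12 | v5) — v3 is true.
  4. (~v8 | v9 | ~v11) — v9 is true.
  5. (~v10 | ~v11 | v1) — v1 is true.
  6. (v2 | ~v7 | v3) — v3 is true.
  7. (v6 | v9 | ~v5) — v9 is true.
  8. (~v6 | ~v8 | v12) — v12 is true.
  9. (v2 | v13 | ~v9) — v13 is true.
  10. (~v5 | v11 | ~v10) — v11 is true.
  11. (v1 | ~v2 | v9) — v9 is true.
  12. (v1 | ~v6 | ~v8) — v1 is true.
  13. (v1 | v5 | ~v7) — v1 is true.
  14. (v6 | ~v11 | v5) — v6 is true.
  15. (v11 | ~v7 | ~v6) — v11 is true.
  16. (~v4 | v13 | v8) — v8 is true.
  17. (~v1 | ~v13 | ~v4) — ~v4 is true.
  18. (v8 | v5 | v6) — v8 is true.
  19. (v13 | ~v12 | v3) — v3 is true.
  20. (v4 | v13 | ~v8) — v13 is true.
  21. (v9 | v7 | ~v3) — v9 is true.
  22. (~v11 | v8 | ~v7) — v8 is true.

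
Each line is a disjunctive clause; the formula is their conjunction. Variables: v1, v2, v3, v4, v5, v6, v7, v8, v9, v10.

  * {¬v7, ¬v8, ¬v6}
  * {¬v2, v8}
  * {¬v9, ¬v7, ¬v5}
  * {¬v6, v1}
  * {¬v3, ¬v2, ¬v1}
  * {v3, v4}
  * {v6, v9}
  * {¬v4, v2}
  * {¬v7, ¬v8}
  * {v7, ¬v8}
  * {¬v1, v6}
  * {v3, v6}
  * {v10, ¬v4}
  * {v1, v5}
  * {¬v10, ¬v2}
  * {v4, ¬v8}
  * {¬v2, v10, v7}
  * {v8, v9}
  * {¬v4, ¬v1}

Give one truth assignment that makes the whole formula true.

Branch on v1: take v1 = True.
  then v6 is forced to True.
  then v4 is forced to False.
  then v3 is forced to True.
  then v2 is forced to False.
  then v8 is forced to False.
  then v9 is forced to True.
The remaining clauses are satisfied by v5 = True, v7 = False, v10 = False.

v1=1, v2=0, v3=1, v4=0, v5=1, v6=1, v7=0, v8=0, v9=1, v10=0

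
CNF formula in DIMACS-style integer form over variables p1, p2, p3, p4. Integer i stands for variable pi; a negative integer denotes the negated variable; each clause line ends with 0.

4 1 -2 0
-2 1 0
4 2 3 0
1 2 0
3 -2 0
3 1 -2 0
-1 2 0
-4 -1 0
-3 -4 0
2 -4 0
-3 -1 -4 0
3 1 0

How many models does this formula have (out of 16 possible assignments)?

1

The models are:
  p1=T p2=T p3=T p4=F
That's 1 in total.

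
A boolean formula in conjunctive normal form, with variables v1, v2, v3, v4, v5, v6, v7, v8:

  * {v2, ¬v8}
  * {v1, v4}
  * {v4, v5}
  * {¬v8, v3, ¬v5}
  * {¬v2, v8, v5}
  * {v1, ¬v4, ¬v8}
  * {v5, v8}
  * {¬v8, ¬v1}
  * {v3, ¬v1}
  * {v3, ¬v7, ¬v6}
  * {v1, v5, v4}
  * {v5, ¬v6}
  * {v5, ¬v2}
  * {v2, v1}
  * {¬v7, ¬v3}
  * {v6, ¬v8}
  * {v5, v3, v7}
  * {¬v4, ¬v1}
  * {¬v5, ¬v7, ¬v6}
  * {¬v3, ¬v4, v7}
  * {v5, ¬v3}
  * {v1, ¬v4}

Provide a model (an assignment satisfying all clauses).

v1=1, v2=0, v3=1, v4=0, v5=1, v6=1, v7=0, v8=0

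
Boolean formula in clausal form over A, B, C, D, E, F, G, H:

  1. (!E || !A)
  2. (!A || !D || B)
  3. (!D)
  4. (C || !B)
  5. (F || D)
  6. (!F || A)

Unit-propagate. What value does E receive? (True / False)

Unit clause (!D) sets D = False.
In (D || F), D is now false; F must hold, so F = True.
In (!F || A), !F is now false; A must hold, so A = True.
From (!A || !E) and A = True: E = False.

False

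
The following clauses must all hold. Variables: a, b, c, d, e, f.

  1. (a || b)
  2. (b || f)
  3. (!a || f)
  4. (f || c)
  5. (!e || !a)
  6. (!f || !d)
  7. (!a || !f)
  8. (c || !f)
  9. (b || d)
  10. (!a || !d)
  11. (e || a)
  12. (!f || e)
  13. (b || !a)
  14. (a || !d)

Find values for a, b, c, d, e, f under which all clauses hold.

Pure literal: b appears only positively; assign b = True.
Pure literal: c appears only positively; assign c = True.
Set a = False and propagate.
  then e is forced to True.
  then d is forced to False.
f is now unconstrained; take f = False.
Every clause has at least one true literal under this assignment.

a=0, b=1, c=1, d=0, e=1, f=0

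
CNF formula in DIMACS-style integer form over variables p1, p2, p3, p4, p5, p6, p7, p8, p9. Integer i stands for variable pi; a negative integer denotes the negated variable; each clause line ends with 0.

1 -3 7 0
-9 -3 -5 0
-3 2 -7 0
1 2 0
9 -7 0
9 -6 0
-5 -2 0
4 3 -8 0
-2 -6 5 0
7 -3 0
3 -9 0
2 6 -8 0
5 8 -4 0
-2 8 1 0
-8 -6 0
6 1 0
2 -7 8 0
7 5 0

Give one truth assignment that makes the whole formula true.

p1=T, p2=T, p3=T, p4=F, p5=F, p6=F, p7=T, p8=F, p9=T

Check each clause:
  1. (p1 OR p7 OR NOT p3) — p1 is true.
  2. (NOT p5 OR NOT p3 OR NOT p9) — NOT p5 is true.
  3. (p2 OR NOT p3 OR NOT p7) — p2 is true.
  4. (p2 OR p1) — p1 is true.
  5. (p9 OR NOT p7) — p9 is true.
  6. (NOT p6 OR p9) — p9 is true.
  7. (NOT p2 OR NOT p5) — NOT p5 is true.
  8. (p4 OR NOT p8 OR p3) — NOT p8 is true.
  9. (NOT p6 OR p5 OR NOT p2) — NOT p6 is true.
  10. (p7 OR NOT p3) — p7 is true.
  11. (p3 OR NOT p9) — p3 is true.
  12. (p6 OR p2 OR NOT p8) — NOT p8 is true.
  13. (NOT p4 OR p8 OR p5) — NOT p4 is true.
  14. (NOT p2 OR p8 OR p1) — p1 is true.
  15. (NOT p8 OR NOT p6) — NOT p8 is true.
  16. (p1 OR p6) — p1 is true.
  17. (NOT p7 OR p2 OR p8) — p2 is true.
  18. (p5 OR p7) — p7 is true.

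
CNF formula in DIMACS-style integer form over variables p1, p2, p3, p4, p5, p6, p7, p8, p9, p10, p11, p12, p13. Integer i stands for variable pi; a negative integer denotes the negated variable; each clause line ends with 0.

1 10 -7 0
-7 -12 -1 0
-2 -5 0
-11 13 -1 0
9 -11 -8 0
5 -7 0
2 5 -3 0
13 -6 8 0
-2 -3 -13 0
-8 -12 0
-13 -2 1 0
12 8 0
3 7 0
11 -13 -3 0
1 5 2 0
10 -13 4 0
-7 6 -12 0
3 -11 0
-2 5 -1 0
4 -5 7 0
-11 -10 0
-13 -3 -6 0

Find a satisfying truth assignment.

p4 occurs only positively in the remaining clauses — set p4 = True.
Try p1 = False.
For the remaining variables, p2 = False, p3 = False, p5 = True, p6 = False, p7 = True, p8 = True, p9 = False, p10 = True, p11 = False, p12 = False, p13 = True works.
Every clause has at least one true literal under this assignment.

p1=0, p2=0, p3=0, p4=1, p5=1, p6=0, p7=1, p8=1, p9=0, p10=1, p11=0, p12=0, p13=1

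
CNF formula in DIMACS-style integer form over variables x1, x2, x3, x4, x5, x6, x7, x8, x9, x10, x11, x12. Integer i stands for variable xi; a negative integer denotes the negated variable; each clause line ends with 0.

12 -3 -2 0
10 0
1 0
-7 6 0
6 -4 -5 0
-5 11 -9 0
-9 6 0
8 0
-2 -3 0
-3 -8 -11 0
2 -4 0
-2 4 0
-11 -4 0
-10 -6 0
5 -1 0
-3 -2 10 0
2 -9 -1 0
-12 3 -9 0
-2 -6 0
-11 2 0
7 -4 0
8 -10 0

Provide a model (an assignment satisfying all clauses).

x1=T  x2=F  x3=T  x4=F  x5=T  x6=F  x7=F  x8=T  x9=F  x10=T  x11=F  x12=F

Check each clause:
  1. (¬x3 ∨ ¬x2 ∨ x12) — ¬x2 is true.
  2. (x10) — x10 is true.
  3. (x1) — x1 is true.
  4. (¬x7 ∨ x6) — ¬x7 is true.
  5. (¬x4 ∨ ¬x5 ∨ x6) — ¬x4 is true.
  6. (x11 ∨ ¬x9 ∨ ¬x5) — ¬x9 is true.
  7. (¬x9 ∨ x6) — ¬x9 is true.
  8. (x8) — x8 is true.
  9. (¬x2 ∨ ¬x3) — ¬x2 is true.
  10. (¬x8 ∨ ¬x3 ∨ ¬x11) — ¬x11 is true.
  11. (x2 ∨ ¬x4) — ¬x4 is true.
  12. (¬x2 ∨ x4) — ¬x2 is true.
  13. (¬x11 ∨ ¬x4) — ¬x4 is true.
  14. (¬x10 ∨ ¬x6) — ¬x6 is true.
  15. (¬x1 ∨ x5) — x5 is true.
  16. (¬x3 ∨ ¬x2 ∨ x10) — x10 is true.
  17. (x2 ∨ ¬x9 ∨ ¬x1) — ¬x9 is true.
  18. (x3 ∨ ¬x9 ∨ ¬x12) — x3 is true.
  19. (¬x6 ∨ ¬x2) — ¬x6 is true.
  20. (¬x11 ∨ x2) — ¬x11 is true.
  21. (¬x4 ∨ x7) — ¬x4 is true.
  22. (¬x10 ∨ x8) — x8 is true.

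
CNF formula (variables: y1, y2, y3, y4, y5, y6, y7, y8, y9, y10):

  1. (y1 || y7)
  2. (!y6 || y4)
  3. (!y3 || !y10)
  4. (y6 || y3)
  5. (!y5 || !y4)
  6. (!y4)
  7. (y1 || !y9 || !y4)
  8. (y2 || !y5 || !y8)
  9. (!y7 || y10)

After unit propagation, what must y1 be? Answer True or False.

True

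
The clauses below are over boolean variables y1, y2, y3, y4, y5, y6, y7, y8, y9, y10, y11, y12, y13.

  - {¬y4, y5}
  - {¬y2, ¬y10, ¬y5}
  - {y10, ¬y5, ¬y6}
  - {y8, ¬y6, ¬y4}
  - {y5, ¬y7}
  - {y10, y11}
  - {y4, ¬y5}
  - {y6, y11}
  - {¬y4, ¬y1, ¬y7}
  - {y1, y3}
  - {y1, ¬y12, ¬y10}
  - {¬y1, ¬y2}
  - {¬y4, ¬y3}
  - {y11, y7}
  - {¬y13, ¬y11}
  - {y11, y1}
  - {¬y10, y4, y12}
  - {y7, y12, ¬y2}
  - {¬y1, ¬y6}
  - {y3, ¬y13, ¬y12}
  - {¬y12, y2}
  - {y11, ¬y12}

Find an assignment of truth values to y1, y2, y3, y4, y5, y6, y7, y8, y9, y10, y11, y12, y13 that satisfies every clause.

y1=T, y2=F, y3=F, y4=F, y5=F, y6=F, y7=F, y8=T, y9=T, y10=F, y11=T, y12=F, y13=F

Check each clause:
  1. {¬y4, y5} — ¬y4 is true.
  2. {¬y2, ¬y10, ¬y5} — ¬y5 is true.
  3. {y10, ¬y6, ¬y5} — ¬y6 is true.
  4. {y8, ¬y6, ¬y4} — y8 is true.
  5. {y5, ¬y7} — ¬y7 is true.
  6. {y10, y11} — y11 is true.
  7. {y4, ¬y5} — ¬y5 is true.
  8. {y6, y11} — y11 is true.
  9. {¬y7, ¬y4, ¬y1} — ¬y7 is true.
  10. {y3, y1} — y1 is true.
  11. {y1, ¬y12, ¬y10} — y1 is true.
  12. {¬y2, ¬y1} — ¬y2 is true.
  13. {¬y3, ¬y4} — ¬y4 is true.
  14. {y7, y11} — y11 is true.
  15. {¬y11, ¬y13} — ¬y13 is true.
  16. {y1, y11} — y1 is true.
  17. {¬y10, y12, y4} — ¬y10 is true.
  18. {y7, ¬y2, y12} — ¬y2 is true.
  19. {¬y6, ¬y1} — ¬y6 is true.
  20. {¬y13, ¬y12, y3} — ¬y12 is true.
  21. {¬y12, y2} — ¬y12 is true.
  22. {¬y12, y11} — y11 is true.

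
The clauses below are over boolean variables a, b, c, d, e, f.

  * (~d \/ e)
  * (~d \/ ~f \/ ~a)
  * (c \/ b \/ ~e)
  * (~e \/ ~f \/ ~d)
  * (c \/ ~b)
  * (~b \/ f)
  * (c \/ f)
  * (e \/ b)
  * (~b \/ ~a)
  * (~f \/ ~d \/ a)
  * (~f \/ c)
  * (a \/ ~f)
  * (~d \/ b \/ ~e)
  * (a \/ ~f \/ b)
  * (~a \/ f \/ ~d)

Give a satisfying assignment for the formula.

Pure literal: c appears only positively; assign c = True.
Pure literal: d appears only negated; assign d = False.
Set a = True and propagate.
  then b is forced to False.
  then e is forced to True.
f is now unconstrained; take f = True.
Every clause has at least one true literal under this assignment.
Check each clause:
  1. (~d \/ e) — ~d is true.
  2. (~a \/ ~d \/ ~f) — ~d is true.
  3. (~e \/ b \/ c) — c is true.
  4. (~d \/ ~f \/ ~e) — ~d is true.
  5. (~b \/ c) — c is true.
  6. (~b \/ f) — ~b is true.
  7. (c \/ f) — c is true.
  8. (e \/ b) — e is true.
  9. (~b \/ ~a) — ~b is true.
  10. (~d \/ a \/ ~f) — a is true.
  11. (c \/ ~f) — c is true.
  12. (~f \/ a) — a is true.
  13. (b \/ ~e \/ ~d) — ~d is true.
  14. (~f \/ a \/ b) — a is true.
  15. (~d \/ ~a \/ f) — ~d is true.

a=True  b=False  c=True  d=False  e=True  f=True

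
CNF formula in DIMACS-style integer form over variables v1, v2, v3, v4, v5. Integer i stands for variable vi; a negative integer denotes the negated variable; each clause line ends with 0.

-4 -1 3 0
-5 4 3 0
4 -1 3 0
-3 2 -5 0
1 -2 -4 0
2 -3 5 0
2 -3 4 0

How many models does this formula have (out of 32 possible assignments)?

Split on v3, then v4.
  v3=T, v4=T: remaining (v1,v2,v5) ∈ {(T,T,F); (T,T,T)} — 2.
  v3=T, v4=F: remaining (v1,v2,v5) ∈ {(F,T,F); (F,T,T); (T,T,F); (T,T,T)} — 4.
  v3=F, v4=T: remaining (v1,v2,v5) ∈ {(F,F,F); (F,F,T)} — 2.
  v3=F, v4=F: remaining (v1,v2,v5) ∈ {(F,F,F); (F,T,F)} — 2.
Total: 2 + 4 + 2 + 2 = 10.

10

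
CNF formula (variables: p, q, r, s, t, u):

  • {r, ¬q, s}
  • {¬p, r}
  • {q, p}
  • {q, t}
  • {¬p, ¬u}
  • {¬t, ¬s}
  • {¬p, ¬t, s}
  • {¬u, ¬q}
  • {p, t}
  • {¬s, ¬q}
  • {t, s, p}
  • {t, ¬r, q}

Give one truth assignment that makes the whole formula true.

Pure literal: u appears only negated; assign u = False.
Set p = True and propagate.
  then r is forced to True.
Set q = True and propagate.
  then s is forced to False.
  then t is forced to False.
Every clause has at least one true literal under this assignment.

p=T  q=T  r=T  s=F  t=F  u=F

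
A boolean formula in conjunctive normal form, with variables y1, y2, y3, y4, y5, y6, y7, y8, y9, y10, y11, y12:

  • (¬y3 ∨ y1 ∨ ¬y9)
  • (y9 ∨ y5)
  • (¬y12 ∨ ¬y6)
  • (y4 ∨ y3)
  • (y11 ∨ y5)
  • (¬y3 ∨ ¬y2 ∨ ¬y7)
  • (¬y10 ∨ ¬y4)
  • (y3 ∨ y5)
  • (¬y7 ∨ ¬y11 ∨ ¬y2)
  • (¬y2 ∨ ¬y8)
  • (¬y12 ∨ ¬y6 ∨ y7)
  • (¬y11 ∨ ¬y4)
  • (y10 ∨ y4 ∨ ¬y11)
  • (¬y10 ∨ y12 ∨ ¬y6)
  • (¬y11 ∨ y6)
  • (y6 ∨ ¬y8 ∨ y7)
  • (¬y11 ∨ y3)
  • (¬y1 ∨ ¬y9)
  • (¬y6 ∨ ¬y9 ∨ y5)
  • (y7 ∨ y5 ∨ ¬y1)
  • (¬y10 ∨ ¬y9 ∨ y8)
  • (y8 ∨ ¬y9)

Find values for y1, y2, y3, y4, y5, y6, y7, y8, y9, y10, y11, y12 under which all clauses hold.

y1 = T, y2 = F, y3 = T, y4 = T, y5 = T, y6 = T, y7 = T, y8 = T, y9 = F, y10 = F, y11 = F, y12 = F

Check each clause:
  1. (¬y9 ∨ ¬y3 ∨ y1) — y1 is true.
  2. (y9 ∨ y5) — y5 is true.
  3. (¬y12 ∨ ¬y6) — ¬y12 is true.
  4. (y3 ∨ y4) — y3 is true.
  5. (y5 ∨ y11) — y5 is true.
  6. (¬y3 ∨ ¬y2 ∨ ¬y7) — ¬y2 is true.
  7. (¬y10 ∨ ¬y4) — ¬y10 is true.
  8. (y5 ∨ y3) — y3 is true.
  9. (¬y11 ∨ ¬y2 ∨ ¬y7) — ¬y11 is true.
  10. (¬y8 ∨ ¬y2) — ¬y2 is true.
  11. (y7 ∨ ¬y12 ∨ ¬y6) — ¬y12 is true.
  12. (¬y11 ∨ ¬y4) — ¬y11 is true.
  13. (y4 ∨ ¬y11 ∨ y10) — y4 is true.
  14. (¬y6 ∨ y12 ∨ ¬y10) — ¬y10 is true.
  15. (¬y11 ∨ y6) — ¬y11 is true.
  16. (y7 ∨ y6 ∨ ¬y8) — y6 is true.
  17. (¬y11 ∨ y3) — y3 is true.
  18. (¬y1 ∨ ¬y9) — ¬y9 is true.
  19. (¬y9 ∨ y5 ∨ ¬y6) — y5 is true.
  20. (y5 ∨ ¬y1 ∨ y7) — y5 is true.
  21. (y8 ∨ ¬y9 ∨ ¬y10) — y8 is true.
  22. (¬y9 ∨ y8) — y8 is true.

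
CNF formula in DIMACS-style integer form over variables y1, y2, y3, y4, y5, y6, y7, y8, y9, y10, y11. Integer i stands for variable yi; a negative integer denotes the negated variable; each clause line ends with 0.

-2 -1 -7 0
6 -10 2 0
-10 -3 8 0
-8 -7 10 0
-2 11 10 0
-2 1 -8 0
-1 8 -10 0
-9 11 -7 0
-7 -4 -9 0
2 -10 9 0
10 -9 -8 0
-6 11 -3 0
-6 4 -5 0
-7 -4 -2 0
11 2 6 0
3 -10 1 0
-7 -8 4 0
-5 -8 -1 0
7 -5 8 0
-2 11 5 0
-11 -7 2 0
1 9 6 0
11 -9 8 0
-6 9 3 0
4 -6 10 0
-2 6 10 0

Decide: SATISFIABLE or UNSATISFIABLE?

Set y1 = True and propagate.
The remaining clauses are satisfied by y2 = False, y3 = True, y4 = False, y5 = False, y6 = True, y7 = False, y8 = True, y9 = True, y10 = True, y11 = True.
So y1 = True  y2 = False  y3 = True  y4 = False  y5 = False  y6 = True  y7 = False  y8 = True  y9 = True  y10 = True  y11 = True is a satisfying assignment.

SATISFIABLE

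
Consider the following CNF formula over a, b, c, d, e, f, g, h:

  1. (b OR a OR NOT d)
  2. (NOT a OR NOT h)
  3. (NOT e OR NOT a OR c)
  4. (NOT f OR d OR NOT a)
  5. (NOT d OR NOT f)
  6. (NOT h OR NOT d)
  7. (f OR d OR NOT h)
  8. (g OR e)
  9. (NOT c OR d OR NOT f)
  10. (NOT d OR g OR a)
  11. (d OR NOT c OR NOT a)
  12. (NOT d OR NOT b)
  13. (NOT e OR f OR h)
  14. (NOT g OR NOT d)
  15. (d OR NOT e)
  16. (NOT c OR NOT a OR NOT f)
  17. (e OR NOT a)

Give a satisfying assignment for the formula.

a=0, b=0, c=1, d=0, e=0, f=0, g=1, h=0

Check each clause:
  1. (a OR b OR NOT d) — NOT d is true.
  2. (NOT h OR NOT a) — NOT h is true.
  3. (NOT e OR c OR NOT a) — c is true.
  4. (NOT a OR d OR NOT f) — NOT f is true.
  5. (NOT d OR NOT f) — NOT f is true.
  6. (NOT h OR NOT d) — NOT h is true.
  7. (NOT h OR f OR d) — NOT h is true.
  8. (e OR g) — g is true.
  9. (NOT f OR d OR NOT c) — NOT f is true.
  10. (NOT d OR g OR a) — NOT d is true.
  11. (NOT c OR NOT a OR d) — NOT a is true.
  12. (NOT b OR NOT d) — NOT d is true.
  13. (NOT e OR h OR f) — NOT e is true.
  14. (NOT d OR NOT g) — NOT d is true.
  15. (d OR NOT e) — NOT e is true.
  16. (NOT c OR NOT f OR NOT a) — NOT f is true.
  17. (e OR NOT a) — NOT a is true.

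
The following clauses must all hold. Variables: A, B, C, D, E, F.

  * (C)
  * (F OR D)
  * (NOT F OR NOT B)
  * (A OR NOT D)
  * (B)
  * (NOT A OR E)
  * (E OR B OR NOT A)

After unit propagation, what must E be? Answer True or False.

(C) stands alone — C = True.
(B) stands alone — B = True.
(NOT B OR NOT F): since B = True, the clause reduces to (NOT F). F = False.
(D OR F): since F = False, the clause reduces to (D). D = True.
From (A OR NOT D) and D = True: A = True.
(E OR NOT A) with A = True leaves only E, so E = True.

True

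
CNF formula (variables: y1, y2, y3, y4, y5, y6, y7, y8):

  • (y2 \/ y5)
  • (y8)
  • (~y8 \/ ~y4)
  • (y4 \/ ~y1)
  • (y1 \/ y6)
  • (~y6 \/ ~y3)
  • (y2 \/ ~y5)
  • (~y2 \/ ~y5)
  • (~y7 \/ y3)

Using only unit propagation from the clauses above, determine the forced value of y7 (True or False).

(y8) stands alone — y8 = True.
(~y4 \/ ~y8) with y8 = True leaves only ~y4, so y4 = False.
In (y4 \/ ~y1), y4 is now false; ~y1 must hold, so y1 = False.
(y1 \/ y6): since y1 = False, the clause reduces to (y6). y6 = True.
In (~y3 \/ ~y6), ~y6 is now false; ~y3 must hold, so y3 = False.
(~y7 \/ y3) with y3 = False leaves only ~y7, so y7 = False.

False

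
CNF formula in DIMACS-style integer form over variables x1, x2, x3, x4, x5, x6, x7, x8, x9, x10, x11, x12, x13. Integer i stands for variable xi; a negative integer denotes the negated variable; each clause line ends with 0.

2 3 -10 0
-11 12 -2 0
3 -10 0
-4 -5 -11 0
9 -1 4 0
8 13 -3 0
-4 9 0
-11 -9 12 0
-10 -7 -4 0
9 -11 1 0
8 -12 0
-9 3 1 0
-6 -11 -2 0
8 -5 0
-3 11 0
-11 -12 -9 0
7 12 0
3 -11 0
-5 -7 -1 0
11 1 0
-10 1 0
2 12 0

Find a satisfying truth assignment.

x1=T, x2=T, x3=F, x4=F, x5=F, x6=F, x7=T, x8=F, x9=T, x10=F, x11=F, x12=F, x13=F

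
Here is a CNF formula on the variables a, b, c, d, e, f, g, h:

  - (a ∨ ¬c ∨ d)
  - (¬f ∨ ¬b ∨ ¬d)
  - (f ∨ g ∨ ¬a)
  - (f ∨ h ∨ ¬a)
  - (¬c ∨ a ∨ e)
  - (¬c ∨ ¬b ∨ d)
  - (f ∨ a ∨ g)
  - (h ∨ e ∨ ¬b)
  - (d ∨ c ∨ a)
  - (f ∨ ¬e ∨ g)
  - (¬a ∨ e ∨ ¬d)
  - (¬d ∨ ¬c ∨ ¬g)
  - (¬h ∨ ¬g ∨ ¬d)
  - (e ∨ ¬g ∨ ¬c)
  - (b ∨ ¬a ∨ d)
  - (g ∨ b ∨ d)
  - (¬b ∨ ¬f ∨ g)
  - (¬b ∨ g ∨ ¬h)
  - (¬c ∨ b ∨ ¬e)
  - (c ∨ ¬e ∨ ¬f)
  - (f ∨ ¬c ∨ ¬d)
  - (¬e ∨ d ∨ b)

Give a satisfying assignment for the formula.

a = False  b = False  c = False  d = True  e = False  f = False  g = True  h = False

Check each clause:
  1. (a ∨ ¬c ∨ d) — d is true.
  2. (¬f ∨ ¬d ∨ ¬b) — ¬f is true.
  3. (¬a ∨ f ∨ g) — g is true.
  4. (¬a ∨ f ∨ h) — ¬a is true.
  5. (e ∨ a ∨ ¬c) — ¬c is true.
  6. (d ∨ ¬c ∨ ¬b) — d is true.
  7. (g ∨ a ∨ f) — g is true.
  8. (e ∨ h ∨ ¬b) — ¬b is true.
  9. (c ∨ d ∨ a) — d is true.
  10. (¬e ∨ f ∨ g) — ¬e is true.
  11. (¬d ∨ e ∨ ¬a) — ¬a is true.
  12. (¬d ∨ ¬c ∨ ¬g) — ¬c is true.
  13. (¬g ∨ ¬d ∨ ¬h) — ¬h is true.
  14. (¬g ∨ ¬c ∨ e) — ¬c is true.
  15. (b ∨ ¬a ∨ d) — d is true.
  16. (g ∨ b ∨ d) — d is true.
  17. (¬b ∨ ¬f ∨ g) — ¬f is true.
  18. (g ∨ ¬h ∨ ¬b) — ¬h is true.
  19. (b ∨ ¬c ∨ ¬e) — ¬e is true.
  20. (¬e ∨ ¬f ∨ c) — ¬f is true.
  21. (¬c ∨ ¬d ∨ f) — ¬c is true.
  22. (d ∨ b ∨ ¬e) — ¬e is true.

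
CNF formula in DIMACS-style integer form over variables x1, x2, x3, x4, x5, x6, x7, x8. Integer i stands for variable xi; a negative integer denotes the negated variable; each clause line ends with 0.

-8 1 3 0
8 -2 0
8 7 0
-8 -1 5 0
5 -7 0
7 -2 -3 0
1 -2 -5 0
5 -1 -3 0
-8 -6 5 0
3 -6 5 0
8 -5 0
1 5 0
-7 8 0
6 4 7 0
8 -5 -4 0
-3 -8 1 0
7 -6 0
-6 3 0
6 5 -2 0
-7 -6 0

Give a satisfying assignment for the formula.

x1 = T, x2 = T, x3 = F, x4 = T, x5 = T, x6 = F, x7 = T, x8 = T

Check each clause:
  1. {x3, ¬x8, x1} — x1 is true.
  2. {¬x2, x8} — x8 is true.
  3. {x8, x7} — x8 is true.
  4. {¬x1, x5, ¬x8} — x5 is true.
  5. {¬x7, x5} — x5 is true.
  6. {x7, ¬x2, ¬x3} — ¬x3 is true.
  7. {x1, ¬x2, ¬x5} — x1 is true.
  8. {x5, ¬x3, ¬x1} — ¬x3 is true.
  9. {x5, ¬x6, ¬x8} — ¬x6 is true.
  10. {x3, x5, ¬x6} — ¬x6 is true.
  11. {x8, ¬x5} — x8 is true.
  12. {x5, x1} — x1 is true.
  13. {¬x7, x8} — x8 is true.
  14. {x4, x6, x7} — x4 is true.
  15. {x8, ¬x4, ¬x5} — x8 is true.
  16. {¬x8, x1, ¬x3} — x1 is true.
  17. {x7, ¬x6} — ¬x6 is true.
  18. {x3, ¬x6} — ¬x6 is true.
  19. {¬x2, x5, x6} — x5 is true.
  20. {¬x7, ¬x6} — ¬x6 is true.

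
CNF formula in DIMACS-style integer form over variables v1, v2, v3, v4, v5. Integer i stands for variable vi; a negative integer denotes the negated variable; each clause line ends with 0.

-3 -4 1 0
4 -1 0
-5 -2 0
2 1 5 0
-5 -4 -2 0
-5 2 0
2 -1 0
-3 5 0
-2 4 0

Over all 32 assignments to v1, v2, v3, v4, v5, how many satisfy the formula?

2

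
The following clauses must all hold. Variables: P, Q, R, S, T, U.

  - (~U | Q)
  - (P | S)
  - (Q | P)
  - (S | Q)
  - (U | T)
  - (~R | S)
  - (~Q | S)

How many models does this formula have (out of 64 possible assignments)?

Split on Q, then S.
  Q=T, S=T: P, R free; 3 ways for (T,U) × 2^2 = 12.
  Q=T, S=F: a clause becomes empty — 0.
  Q=F, S=T: remaining (P,R,T,U) ∈ {(T,F,T,F); (T,T,T,F)} — 2.
  Q=F, S=F: a clause becomes empty — 0.
Total: 12 + 0 + 2 + 0 = 14.

14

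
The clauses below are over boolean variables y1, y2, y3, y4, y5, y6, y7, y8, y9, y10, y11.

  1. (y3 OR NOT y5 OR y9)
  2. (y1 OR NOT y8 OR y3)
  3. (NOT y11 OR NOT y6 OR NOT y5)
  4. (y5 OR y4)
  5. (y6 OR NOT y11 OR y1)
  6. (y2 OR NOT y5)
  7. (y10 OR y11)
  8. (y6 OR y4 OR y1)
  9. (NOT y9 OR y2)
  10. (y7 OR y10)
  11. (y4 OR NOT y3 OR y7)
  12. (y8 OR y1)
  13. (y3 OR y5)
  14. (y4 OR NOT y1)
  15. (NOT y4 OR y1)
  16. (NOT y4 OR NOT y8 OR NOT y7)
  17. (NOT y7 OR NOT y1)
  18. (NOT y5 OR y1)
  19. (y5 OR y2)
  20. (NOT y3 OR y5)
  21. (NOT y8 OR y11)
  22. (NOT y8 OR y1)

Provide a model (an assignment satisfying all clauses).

y1=True, y2=True, y3=False, y4=True, y5=True, y6=False, y7=False, y8=False, y9=True, y10=True, y11=True

Check each clause:
  1. (y9 OR NOT y5 OR y3) — y9 is true.
  2. (y1 OR NOT y8 OR y3) — NOT y8 is true.
  3. (NOT y6 OR NOT y11 OR NOT y5) — NOT y6 is true.
  4. (y4 OR y5) — y4 is true.
  5. (y6 OR y1 OR NOT y11) — y1 is true.
  6. (NOT y5 OR y2) — y2 is true.
  7. (y10 OR y11) — y10 is true.
  8. (y4 OR y6 OR y1) — y1 is true.
  9. (y2 OR NOT y9) — y2 is true.
  10. (y10 OR y7) — y10 is true.
  11. (y4 OR y7 OR NOT y3) — y4 is true.
  12. (y1 OR y8) — y1 is true.
  13. (y3 OR y5) — y5 is true.
  14. (y4 OR NOT y1) — y4 is true.
  15. (NOT y4 OR y1) — y1 is true.
  16. (NOT y7 OR NOT y4 OR NOT y8) — NOT y8 is true.
  17. (NOT y1 OR NOT y7) — NOT y7 is true.
  18. (NOT y5 OR y1) — y1 is true.
  19. (y2 OR y5) — y2 is true.
  20. (y5 OR NOT y3) — NOT y3 is true.
  21. (y11 OR NOT y8) — NOT y8 is true.
  22. (y1 OR NOT y8) — NOT y8 is true.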